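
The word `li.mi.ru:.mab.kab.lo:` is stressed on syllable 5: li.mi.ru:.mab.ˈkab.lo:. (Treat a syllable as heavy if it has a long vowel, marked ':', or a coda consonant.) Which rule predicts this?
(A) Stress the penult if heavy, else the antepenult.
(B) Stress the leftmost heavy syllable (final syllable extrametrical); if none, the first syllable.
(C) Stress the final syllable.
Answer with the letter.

A

Rule A → syllable 5 ✓.
Rule B → syllable 3 (observed: 5).
Rule C → syllable 6 (observed: 5).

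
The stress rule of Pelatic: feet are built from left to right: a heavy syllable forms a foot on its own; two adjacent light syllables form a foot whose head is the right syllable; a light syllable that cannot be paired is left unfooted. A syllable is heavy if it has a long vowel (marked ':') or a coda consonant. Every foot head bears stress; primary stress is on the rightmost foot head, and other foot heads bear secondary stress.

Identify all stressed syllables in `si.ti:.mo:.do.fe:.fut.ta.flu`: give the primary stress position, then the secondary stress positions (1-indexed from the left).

Weights: 1 si L, 2 ti: H, 3 mo: H, 4 do L, 5 fe: H, 6 fut H, 7 ta L, 8 flu L.
Parse left to right (heavy = foot alone; LL = one foot; stranded L unfooted): si (ˈti:) (ˈmo:) do (ˈfe:) (ˈfut) (ta.ˈflu).
Foot heads: 2, 3, 5, 6, 8.
Primary stress on the rightmost head = syllable 8.
Secondary stress on 2, 3, 5, 6: si.ˌti:.ˌmo:.do.ˌfe:.ˌfut.ta.ˈflu.

primary 8, secondary 2, 3, 5, 6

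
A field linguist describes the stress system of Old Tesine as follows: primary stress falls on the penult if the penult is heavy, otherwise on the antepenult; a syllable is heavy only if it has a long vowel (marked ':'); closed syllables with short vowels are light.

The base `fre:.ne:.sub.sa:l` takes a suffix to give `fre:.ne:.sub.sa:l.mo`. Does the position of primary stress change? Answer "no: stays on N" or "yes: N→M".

Base `fre:.ne:.sub.sa:l` (4 syllables):
  Weights: 2 ne: H, 3 sub L, 4 sa:l H.
  The penult (syllable 3, sub) is light, so stress falls on the antepenult (syllable 2, ne:).
  → primary stress on syllable 2.
Suffixed `fre:.ne:.sub.sa:l.mo` (5 syllables):
  Weights: 3 sub L, 4 sa:l H, 5 mo L.
  The penult (syllable 4, sa:l) is heavy, so it takes stress.
  → primary stress on syllable 4.

yes: 2→4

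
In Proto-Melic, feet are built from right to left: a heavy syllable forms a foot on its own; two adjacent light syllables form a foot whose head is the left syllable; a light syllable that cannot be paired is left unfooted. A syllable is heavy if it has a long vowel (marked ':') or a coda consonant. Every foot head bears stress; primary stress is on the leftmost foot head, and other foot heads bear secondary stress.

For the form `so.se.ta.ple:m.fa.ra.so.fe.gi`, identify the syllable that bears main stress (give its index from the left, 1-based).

2

Weights: 1 so L, 2 se L, 3 ta L, 4 ple:m H, 5 fa L, 6 ra L, 7 so L, 8 fe L, 9 gi L.
Parse right to left (heavy = foot alone; LL = one foot; stranded L unfooted): so (ˈse.ta) (ˈple:m) fa (ˈra.so) (ˈfe.gi).
Foot heads: 2, 4, 6, 8.
Primary stress on the leftmost head = syllable 2.
Primary stress: syllable 2 → so.ˈse.ta.ple:m.fa.ra.so.fe.gi.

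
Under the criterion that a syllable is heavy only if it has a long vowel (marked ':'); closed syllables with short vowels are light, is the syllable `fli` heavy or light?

`fli`: short vowel, open (no coda). Short vowel → light.

light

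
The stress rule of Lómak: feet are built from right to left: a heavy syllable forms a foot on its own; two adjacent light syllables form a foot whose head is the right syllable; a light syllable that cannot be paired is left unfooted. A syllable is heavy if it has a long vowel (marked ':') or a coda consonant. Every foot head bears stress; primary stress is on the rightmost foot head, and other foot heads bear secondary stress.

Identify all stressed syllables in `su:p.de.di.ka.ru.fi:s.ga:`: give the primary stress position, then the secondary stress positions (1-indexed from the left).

primary 7, secondary 1, 3, 5, 6

Weights: 1 su:p H, 2 de L, 3 di L, 4 ka L, 5 ru L, 6 fi:s H, 7 ga: H.
Parse right to left (heavy = foot alone; LL = one foot; stranded L unfooted): (ˈsu:p) (de.ˈdi) (ka.ˈru) (ˈfi:s) (ˈga:).
Foot heads: 1, 3, 5, 6, 7.
Primary stress on the rightmost head = syllable 7.
Secondary stress on 1, 3, 5, 6: ˌsu:p.de.ˌdi.ka.ˌru.ˌfi:s.ˈga:.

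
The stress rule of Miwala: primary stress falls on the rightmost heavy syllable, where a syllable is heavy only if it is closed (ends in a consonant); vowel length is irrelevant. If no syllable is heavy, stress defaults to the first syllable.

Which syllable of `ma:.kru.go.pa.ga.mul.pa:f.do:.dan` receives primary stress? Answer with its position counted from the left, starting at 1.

Weights: 1 ma: L, 2 kru L, 3 go L, 4 pa L, 5 ga L, 6 mul H, 7 pa:f H, 8 do: L, 9 dan H.
Heavy syllables in the domain: 6, 7, 9. The rightmost is syllable 9 (dan).
Primary stress: syllable 9 → ma:.kru.go.pa.ga.mul.pa:f.do:.ˈdan.

9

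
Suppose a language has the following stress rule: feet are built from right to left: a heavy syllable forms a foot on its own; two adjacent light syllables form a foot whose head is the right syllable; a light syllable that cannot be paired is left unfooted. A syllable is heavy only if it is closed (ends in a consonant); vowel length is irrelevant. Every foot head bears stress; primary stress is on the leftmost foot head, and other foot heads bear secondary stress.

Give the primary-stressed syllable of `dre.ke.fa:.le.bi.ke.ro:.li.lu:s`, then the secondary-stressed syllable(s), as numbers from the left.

primary 2, secondary 4, 6, 8, 9

Weights: 1 dre L, 2 ke L, 3 fa: L, 4 le L, 5 bi L, 6 ke L, 7 ro: L, 8 li L, 9 lu:s H.
Parse right to left (heavy = foot alone; LL = one foot; stranded L unfooted): (dre.ˈke) (fa:.ˈle) (bi.ˈke) (ro:.ˈli) (ˈlu:s).
Foot heads: 2, 4, 6, 8, 9.
Primary stress on the leftmost head = syllable 2.
Secondary stress on 4, 6, 8, 9: dre.ˈke.fa:.ˌle.bi.ˌke.ro:.ˌli.ˌlu:s.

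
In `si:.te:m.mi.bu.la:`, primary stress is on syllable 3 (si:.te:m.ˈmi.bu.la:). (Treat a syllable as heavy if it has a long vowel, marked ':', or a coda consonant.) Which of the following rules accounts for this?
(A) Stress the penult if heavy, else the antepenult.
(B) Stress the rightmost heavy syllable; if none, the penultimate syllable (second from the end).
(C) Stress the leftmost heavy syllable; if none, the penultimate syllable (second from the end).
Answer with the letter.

A

Rule A → syllable 3 ✓.
Rule B → syllable 5 (observed: 3).
Rule C → syllable 1 (observed: 3).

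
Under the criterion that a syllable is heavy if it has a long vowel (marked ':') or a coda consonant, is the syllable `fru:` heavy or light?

heavy

`fru:`: long vowel, open (no coda). Long vowel → heavy.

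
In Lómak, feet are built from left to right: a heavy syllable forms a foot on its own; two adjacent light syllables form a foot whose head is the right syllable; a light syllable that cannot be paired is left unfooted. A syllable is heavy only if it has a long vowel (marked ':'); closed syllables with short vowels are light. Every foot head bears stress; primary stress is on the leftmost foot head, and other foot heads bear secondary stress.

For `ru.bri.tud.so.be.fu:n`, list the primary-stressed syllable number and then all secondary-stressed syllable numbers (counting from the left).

primary 2, secondary 4, 6

Weights: 1 ru L, 2 bri L, 3 tud L, 4 so L, 5 be L, 6 fu:n H.
Parse left to right (heavy = foot alone; LL = one foot; stranded L unfooted): (ru.ˈbri) (tud.ˈso) be (ˈfu:n).
Foot heads: 2, 4, 6.
Primary stress on the leftmost head = syllable 2.
Secondary stress on 4, 6: ru.ˈbri.tud.ˌso.be.ˌfu:n.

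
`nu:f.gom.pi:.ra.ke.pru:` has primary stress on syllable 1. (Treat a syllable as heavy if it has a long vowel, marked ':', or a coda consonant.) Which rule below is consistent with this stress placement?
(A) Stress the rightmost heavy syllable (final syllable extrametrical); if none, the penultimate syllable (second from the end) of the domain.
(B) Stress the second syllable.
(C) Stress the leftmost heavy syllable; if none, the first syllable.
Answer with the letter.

Rule A → syllable 3 (observed: 1).
Rule B → syllable 2 (observed: 1).
Rule C → syllable 1 ✓.

C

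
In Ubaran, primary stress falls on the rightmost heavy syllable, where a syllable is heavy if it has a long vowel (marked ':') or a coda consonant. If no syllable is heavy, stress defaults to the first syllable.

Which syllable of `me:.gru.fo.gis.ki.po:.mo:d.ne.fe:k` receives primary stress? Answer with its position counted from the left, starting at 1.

9

Weights: 1 me: H, 2 gru L, 3 fo L, 4 gis H, 5 ki L, 6 po: H, 7 mo:d H, 8 ne L, 9 fe:k H.
Heavy syllables in the domain: 1, 4, 6, 7, 9. The rightmost is syllable 9 (fe:k).
Primary stress: syllable 9 → me:.gru.fo.gis.ki.po:.mo:d.ne.ˈfe:k.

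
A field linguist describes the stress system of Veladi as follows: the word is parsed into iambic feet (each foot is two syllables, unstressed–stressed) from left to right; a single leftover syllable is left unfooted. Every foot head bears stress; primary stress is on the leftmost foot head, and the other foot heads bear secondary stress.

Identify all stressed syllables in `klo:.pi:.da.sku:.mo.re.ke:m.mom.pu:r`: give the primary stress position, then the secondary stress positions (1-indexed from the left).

primary 2, secondary 4, 6, 8

Parse left to right into iambic (σˈσ) feet: (klo:.ˈpi:) (da.ˈsku:) (mo.ˈre) (ke:m.ˈmom) pu:r. Syllable 9 is left unfooted.
Foot heads (stressed positions): 2, 4, 6, 8.
End Rule Leftmost: primary stress on the leftmost head = syllable 2.
Secondary stress on 4, 6, 8: klo:.ˈpi:.da.ˌsku:.mo.ˌre.ke:m.ˌmom.pu:r.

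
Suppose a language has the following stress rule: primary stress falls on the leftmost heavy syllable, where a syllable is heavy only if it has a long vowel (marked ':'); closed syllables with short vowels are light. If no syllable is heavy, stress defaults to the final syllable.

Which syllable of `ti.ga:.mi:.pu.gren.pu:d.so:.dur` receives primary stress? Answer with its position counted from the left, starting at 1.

Weights: 1 ti L, 2 ga: H, 3 mi: H, 4 pu L, 5 gren L, 6 pu:d H, 7 so: H, 8 dur L.
Heavy syllables in the domain: 2, 3, 6, 7. The leftmost is syllable 2 (ga:).
Primary stress: syllable 2 → ti.ˈga:.mi:.pu.gren.pu:d.so:.dur.

2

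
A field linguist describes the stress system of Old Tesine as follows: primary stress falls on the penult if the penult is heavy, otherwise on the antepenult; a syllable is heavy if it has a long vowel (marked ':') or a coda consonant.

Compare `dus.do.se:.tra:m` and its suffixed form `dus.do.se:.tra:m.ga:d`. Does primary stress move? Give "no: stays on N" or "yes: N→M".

yes: 3→4

Base `dus.do.se:.tra:m` (4 syllables):
  Weights: 2 do L, 3 se: H, 4 tra:m H.
  The penult (syllable 3, se:) is heavy, so it takes stress.
  → primary stress on syllable 3.
Suffixed `dus.do.se:.tra:m.ga:d` (5 syllables):
  Weights: 3 se: H, 4 tra:m H, 5 ga:d H.
  The penult (syllable 4, tra:m) is heavy, so it takes stress.
  → primary stress on syllable 4.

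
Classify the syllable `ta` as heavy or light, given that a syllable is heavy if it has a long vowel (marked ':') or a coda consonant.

`ta`: short vowel, open (no coda). Short vowel, open → light.

light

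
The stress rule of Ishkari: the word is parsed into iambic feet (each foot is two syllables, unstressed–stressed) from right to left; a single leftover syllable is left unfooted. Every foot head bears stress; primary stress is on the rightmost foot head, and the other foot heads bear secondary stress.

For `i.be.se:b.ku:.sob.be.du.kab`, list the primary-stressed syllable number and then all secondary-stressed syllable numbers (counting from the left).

Parse right to left into iambic (σˈσ) feet: (i.ˈbe) (se:b.ˈku:) (sob.ˈbe) (du.ˈkab).
Foot heads (stressed positions): 2, 4, 6, 8.
End Rule Rightmost: primary stress on the rightmost head = syllable 8.
Secondary stress on 2, 4, 6: i.ˌbe.se:b.ˌku:.sob.ˌbe.du.ˈkab.

primary 8, secondary 2, 4, 6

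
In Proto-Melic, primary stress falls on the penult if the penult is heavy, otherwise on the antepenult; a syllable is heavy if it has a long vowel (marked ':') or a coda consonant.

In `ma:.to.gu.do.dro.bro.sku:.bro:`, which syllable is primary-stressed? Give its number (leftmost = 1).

Weights: 6 bro L, 7 sku: H, 8 bro: H.
The penult (syllable 7, sku:) is heavy, so it takes stress.
Primary stress: syllable 7 → ma:.to.gu.do.dro.bro.ˈsku:.bro:.

7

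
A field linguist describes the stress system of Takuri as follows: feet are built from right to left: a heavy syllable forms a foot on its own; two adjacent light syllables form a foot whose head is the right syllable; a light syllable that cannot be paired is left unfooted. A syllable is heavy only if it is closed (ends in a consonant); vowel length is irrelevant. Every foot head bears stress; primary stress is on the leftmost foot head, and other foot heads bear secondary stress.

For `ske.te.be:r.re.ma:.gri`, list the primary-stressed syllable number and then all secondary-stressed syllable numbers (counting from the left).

primary 2, secondary 3, 6

Weights: 1 ske L, 2 te L, 3 be:r H, 4 re L, 5 ma: L, 6 gri L.
Parse right to left (heavy = foot alone; LL = one foot; stranded L unfooted): (ske.ˈte) (ˈbe:r) re (ma:.ˈgri).
Foot heads: 2, 3, 6.
Primary stress on the leftmost head = syllable 2.
Secondary stress on 3, 6: ske.ˈte.ˌbe:r.re.ma:.ˌgri.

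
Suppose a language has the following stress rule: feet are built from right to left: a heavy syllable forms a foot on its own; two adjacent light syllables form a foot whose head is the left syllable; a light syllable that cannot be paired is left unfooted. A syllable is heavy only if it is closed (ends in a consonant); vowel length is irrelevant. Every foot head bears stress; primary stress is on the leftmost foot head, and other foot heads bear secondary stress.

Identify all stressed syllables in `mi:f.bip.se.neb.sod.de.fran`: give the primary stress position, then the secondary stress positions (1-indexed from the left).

primary 1, secondary 2, 4, 5, 7

Weights: 1 mi:f H, 2 bip H, 3 se L, 4 neb H, 5 sod H, 6 de L, 7 fran H.
Parse right to left (heavy = foot alone; LL = one foot; stranded L unfooted): (ˈmi:f) (ˈbip) se (ˈneb) (ˈsod) de (ˈfran).
Foot heads: 1, 2, 4, 5, 7.
Primary stress on the leftmost head = syllable 1.
Secondary stress on 2, 4, 5, 7: ˈmi:f.ˌbip.se.ˌneb.ˌsod.de.ˌfran.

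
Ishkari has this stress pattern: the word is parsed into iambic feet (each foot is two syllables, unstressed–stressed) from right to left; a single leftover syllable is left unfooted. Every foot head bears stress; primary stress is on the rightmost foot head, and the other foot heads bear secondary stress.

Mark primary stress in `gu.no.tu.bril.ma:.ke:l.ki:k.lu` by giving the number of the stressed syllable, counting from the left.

Parse right to left into iambic (σˈσ) feet: (gu.ˈno) (tu.ˈbril) (ma:.ˈke:l) (ki:k.ˈlu).
Foot heads (stressed positions): 2, 4, 6, 8.
End Rule Rightmost: primary stress on the rightmost head = syllable 8.
Primary stress: syllable 8 → gu.no.tu.bril.ma:.ke:l.ki:k.ˈlu.

8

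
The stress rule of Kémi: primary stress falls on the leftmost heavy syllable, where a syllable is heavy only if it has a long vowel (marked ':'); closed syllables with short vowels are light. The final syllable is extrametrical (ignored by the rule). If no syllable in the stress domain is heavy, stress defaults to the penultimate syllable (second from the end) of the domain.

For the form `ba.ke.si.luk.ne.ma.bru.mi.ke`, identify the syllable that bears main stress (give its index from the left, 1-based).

The final syllable (9, ke) is extrametrical; the stress domain is syllables 1–8.
Weights: 1 ba L, 2 ke L, 3 si L, 4 luk L, 5 ne L, 6 ma L, 7 bru L, 8 mi L.
No heavy syllable in the domain; default to the penultimate syllable (second from the end) of the domain = syllable 7.
Primary stress: syllable 7 → ba.ke.si.luk.ne.ma.ˈbru.mi.ke.

7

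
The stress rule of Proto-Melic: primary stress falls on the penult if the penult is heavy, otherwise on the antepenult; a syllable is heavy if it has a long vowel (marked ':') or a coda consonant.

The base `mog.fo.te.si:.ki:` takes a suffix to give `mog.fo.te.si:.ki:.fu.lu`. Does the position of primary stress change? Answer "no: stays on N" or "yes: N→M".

yes: 4→5

Base `mog.fo.te.si:.ki:` (5 syllables):
  Weights: 3 te L, 4 si: H, 5 ki: H.
  The penult (syllable 4, si:) is heavy, so it takes stress.
  → primary stress on syllable 4.
Suffixed `mog.fo.te.si:.ki:.fu.lu` (7 syllables):
  Weights: 5 ki: H, 6 fu L, 7 lu L.
  The penult (syllable 6, fu) is light, so stress falls on the antepenult (syllable 5, ki:).
  → primary stress on syllable 5.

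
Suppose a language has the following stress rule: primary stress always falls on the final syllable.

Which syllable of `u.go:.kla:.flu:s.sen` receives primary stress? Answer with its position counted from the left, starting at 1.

5

The word has 5 syllables; the final syllable is syllable 5 (sen).
Primary stress: syllable 5 → u.go:.kla:.flu:s.ˈsen.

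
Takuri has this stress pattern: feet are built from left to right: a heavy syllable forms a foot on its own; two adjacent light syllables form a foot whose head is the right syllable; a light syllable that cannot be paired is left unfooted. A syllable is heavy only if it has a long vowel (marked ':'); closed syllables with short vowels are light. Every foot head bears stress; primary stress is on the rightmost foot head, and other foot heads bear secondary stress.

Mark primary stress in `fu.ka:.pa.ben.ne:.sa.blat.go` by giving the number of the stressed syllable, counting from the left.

7

Weights: 1 fu L, 2 ka: H, 3 pa L, 4 ben L, 5 ne: H, 6 sa L, 7 blat L, 8 go L.
Parse left to right (heavy = foot alone; LL = one foot; stranded L unfooted): fu (ˈka:) (pa.ˈben) (ˈne:) (sa.ˈblat) go.
Foot heads: 2, 4, 5, 7.
Primary stress on the rightmost head = syllable 7.
Primary stress: syllable 7 → fu.ka:.pa.ben.ne:.sa.ˈblat.go.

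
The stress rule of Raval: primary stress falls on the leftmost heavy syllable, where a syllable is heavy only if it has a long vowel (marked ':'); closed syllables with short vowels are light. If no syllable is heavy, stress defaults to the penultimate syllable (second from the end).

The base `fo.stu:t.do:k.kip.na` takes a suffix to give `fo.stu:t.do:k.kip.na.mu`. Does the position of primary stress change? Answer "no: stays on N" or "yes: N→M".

Base `fo.stu:t.do:k.kip.na` (5 syllables):
  Weights: 1 fo L, 2 stu:t H, 3 do:k H, 4 kip L, 5 na L.
  Heavy syllables in the domain: 2, 3. The leftmost is syllable 2 (stu:t).
  → primary stress on syllable 2.
Suffixed `fo.stu:t.do:k.kip.na.mu` (6 syllables):
  Weights: 1 fo L, 2 stu:t H, 3 do:k H, 4 kip L, 5 na L, 6 mu L.
  Heavy syllables in the domain: 2, 3. The leftmost is syllable 2 (stu:t).
  → primary stress on syllable 2.

no: stays on 2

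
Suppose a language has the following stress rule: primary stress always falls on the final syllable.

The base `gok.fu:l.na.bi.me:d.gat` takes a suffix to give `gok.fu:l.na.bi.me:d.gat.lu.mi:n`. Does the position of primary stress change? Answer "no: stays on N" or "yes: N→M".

Base `gok.fu:l.na.bi.me:d.gat` (6 syllables):
  The word has 6 syllables; the final syllable is syllable 6 (gat).
  → primary stress on syllable 6.
Suffixed `gok.fu:l.na.bi.me:d.gat.lu.mi:n` (8 syllables):
  The word has 8 syllables; the final syllable is syllable 8 (mi:n).
  → primary stress on syllable 8.

yes: 6→8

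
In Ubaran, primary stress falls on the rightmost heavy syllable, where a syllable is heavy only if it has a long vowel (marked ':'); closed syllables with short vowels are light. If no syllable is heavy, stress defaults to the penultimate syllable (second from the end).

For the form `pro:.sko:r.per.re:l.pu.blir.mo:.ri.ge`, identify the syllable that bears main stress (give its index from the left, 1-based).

Weights: 1 pro: H, 2 sko:r H, 3 per L, 4 re:l H, 5 pu L, 6 blir L, 7 mo: H, 8 ri L, 9 ge L.
Heavy syllables in the domain: 1, 2, 4, 7. The rightmost is syllable 7 (mo:).
Primary stress: syllable 7 → pro:.sko:r.per.re:l.pu.blir.ˈmo:.ri.ge.

7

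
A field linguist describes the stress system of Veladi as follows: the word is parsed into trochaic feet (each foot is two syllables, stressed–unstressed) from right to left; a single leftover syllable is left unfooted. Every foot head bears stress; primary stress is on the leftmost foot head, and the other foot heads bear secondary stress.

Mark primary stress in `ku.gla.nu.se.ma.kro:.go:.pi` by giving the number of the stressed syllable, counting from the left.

1

Parse right to left into trochaic (ˈσσ) feet: (ˈku.gla) (ˈnu.se) (ˈma.kro:) (ˈgo:.pi).
Foot heads (stressed positions): 1, 3, 5, 7.
End Rule Leftmost: primary stress on the leftmost head = syllable 1.
Primary stress: syllable 1 → ˈku.gla.nu.se.ma.kro:.go:.pi.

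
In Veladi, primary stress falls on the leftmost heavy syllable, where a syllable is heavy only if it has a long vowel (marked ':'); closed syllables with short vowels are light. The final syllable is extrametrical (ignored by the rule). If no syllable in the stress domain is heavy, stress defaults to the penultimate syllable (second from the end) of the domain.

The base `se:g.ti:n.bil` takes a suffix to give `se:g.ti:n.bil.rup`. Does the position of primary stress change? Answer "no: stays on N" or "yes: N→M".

no: stays on 1

Base `se:g.ti:n.bil` (3 syllables):
  The final syllable (3, bil) is extrametrical; the stress domain is syllables 1–2.
  Weights: 1 se:g H, 2 ti:n H.
  Heavy syllables in the domain: 1, 2. The leftmost is syllable 1 (se:g).
  → primary stress on syllable 1.
Suffixed `se:g.ti:n.bil.rup` (4 syllables):
  The final syllable (4, rup) is extrametrical; the stress domain is syllables 1–3.
  Weights: 1 se:g H, 2 ti:n H, 3 bil L.
  Heavy syllables in the domain: 1, 2. The leftmost is syllable 1 (se:g).
  → primary stress on syllable 1.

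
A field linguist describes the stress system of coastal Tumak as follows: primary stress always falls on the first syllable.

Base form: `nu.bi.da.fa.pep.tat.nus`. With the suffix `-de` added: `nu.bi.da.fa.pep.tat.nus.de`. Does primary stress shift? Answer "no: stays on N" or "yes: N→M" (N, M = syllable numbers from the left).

Base `nu.bi.da.fa.pep.tat.nus` (7 syllables):
  The word has 7 syllables; the first syllable is syllable 1 (nu).
  → primary stress on syllable 1.
Suffixed `nu.bi.da.fa.pep.tat.nus.de` (8 syllables):
  The word has 8 syllables; the first syllable is syllable 1 (nu).
  → primary stress on syllable 1.

no: stays on 1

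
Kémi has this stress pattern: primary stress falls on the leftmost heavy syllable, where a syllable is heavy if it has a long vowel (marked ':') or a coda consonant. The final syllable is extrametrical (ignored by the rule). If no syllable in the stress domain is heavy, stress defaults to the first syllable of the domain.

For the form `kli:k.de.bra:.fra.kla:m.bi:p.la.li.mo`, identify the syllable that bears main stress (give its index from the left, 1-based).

1

The final syllable (9, mo) is extrametrical; the stress domain is syllables 1–8.
Weights: 1 kli:k H, 2 de L, 3 bra: H, 4 fra L, 5 kla:m H, 6 bi:p H, 7 la L, 8 li L.
Heavy syllables in the domain: 1, 3, 5, 6. The leftmost is syllable 1 (kli:k).
Primary stress: syllable 1 → ˈkli:k.de.bra:.fra.kla:m.bi:p.la.li.mo.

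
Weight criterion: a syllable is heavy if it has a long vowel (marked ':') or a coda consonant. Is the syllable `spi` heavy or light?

`spi`: short vowel, open (no coda). Short vowel, open → light.

light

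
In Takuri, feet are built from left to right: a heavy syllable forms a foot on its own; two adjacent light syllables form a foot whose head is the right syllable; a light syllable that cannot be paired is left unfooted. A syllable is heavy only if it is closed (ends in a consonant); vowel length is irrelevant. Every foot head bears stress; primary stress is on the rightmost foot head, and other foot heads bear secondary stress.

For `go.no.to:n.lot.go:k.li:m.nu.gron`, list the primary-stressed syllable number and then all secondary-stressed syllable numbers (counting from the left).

Weights: 1 go L, 2 no L, 3 to:n H, 4 lot H, 5 go:k H, 6 li:m H, 7 nu L, 8 gron H.
Parse left to right (heavy = foot alone; LL = one foot; stranded L unfooted): (go.ˈno) (ˈto:n) (ˈlot) (ˈgo:k) (ˈli:m) nu (ˈgron).
Foot heads: 2, 3, 4, 5, 6, 8.
Primary stress on the rightmost head = syllable 8.
Secondary stress on 2, 3, 4, 5, 6: go.ˌno.ˌto:n.ˌlot.ˌgo:k.ˌli:m.nu.ˈgron.

primary 8, secondary 2, 3, 4, 5, 6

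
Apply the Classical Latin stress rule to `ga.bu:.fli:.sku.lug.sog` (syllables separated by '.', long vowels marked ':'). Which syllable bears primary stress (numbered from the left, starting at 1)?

5

Classical Latin: stress the penult if heavy (long vowel or closed), else the antepenult.
Weights: 4 sku L, 5 lug H, 6 sog H.
The penult (syllable 5, lug) is heavy, so it takes stress.
Stress on syllable 5: ga.bu:.fli:.sku.ˈlug.sog.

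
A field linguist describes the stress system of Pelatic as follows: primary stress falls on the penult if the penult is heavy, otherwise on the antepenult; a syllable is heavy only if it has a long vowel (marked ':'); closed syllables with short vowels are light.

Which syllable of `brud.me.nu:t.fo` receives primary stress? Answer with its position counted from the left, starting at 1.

Weights: 2 me L, 3 nu:t H, 4 fo L.
The penult (syllable 3, nu:t) is heavy, so it takes stress.
Primary stress: syllable 3 → brud.me.ˈnu:t.fo.

3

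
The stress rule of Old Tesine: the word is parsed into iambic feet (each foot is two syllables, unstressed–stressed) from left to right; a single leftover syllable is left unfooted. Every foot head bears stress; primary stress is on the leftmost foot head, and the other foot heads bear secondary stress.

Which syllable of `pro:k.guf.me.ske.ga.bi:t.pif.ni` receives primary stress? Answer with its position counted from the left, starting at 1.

Parse left to right into iambic (σˈσ) feet: (pro:k.ˈguf) (me.ˈske) (ga.ˈbi:t) (pif.ˈni).
Foot heads (stressed positions): 2, 4, 6, 8.
End Rule Leftmost: primary stress on the leftmost head = syllable 2.
Primary stress: syllable 2 → pro:k.ˈguf.me.ske.ga.bi:t.pif.ni.

2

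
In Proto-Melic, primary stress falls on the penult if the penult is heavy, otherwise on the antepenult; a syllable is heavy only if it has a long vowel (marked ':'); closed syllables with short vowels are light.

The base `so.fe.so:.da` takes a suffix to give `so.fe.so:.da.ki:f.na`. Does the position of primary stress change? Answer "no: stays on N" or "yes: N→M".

yes: 3→5

Base `so.fe.so:.da` (4 syllables):
  Weights: 2 fe L, 3 so: H, 4 da L.
  The penult (syllable 3, so:) is heavy, so it takes stress.
  → primary stress on syllable 3.
Suffixed `so.fe.so:.da.ki:f.na` (6 syllables):
  Weights: 4 da L, 5 ki:f H, 6 na L.
  The penult (syllable 5, ki:f) is heavy, so it takes stress.
  → primary stress on syllable 5.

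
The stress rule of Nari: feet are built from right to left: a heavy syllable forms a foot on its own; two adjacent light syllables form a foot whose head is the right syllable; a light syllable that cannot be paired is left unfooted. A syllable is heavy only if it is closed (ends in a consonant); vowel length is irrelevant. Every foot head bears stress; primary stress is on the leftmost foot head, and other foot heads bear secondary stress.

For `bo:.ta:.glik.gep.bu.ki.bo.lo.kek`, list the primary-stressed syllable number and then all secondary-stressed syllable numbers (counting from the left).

primary 2, secondary 3, 4, 6, 8, 9

Weights: 1 bo: L, 2 ta: L, 3 glik H, 4 gep H, 5 bu L, 6 ki L, 7 bo L, 8 lo L, 9 kek H.
Parse right to left (heavy = foot alone; LL = one foot; stranded L unfooted): (bo:.ˈta:) (ˈglik) (ˈgep) (bu.ˈki) (bo.ˈlo) (ˈkek).
Foot heads: 2, 3, 4, 6, 8, 9.
Primary stress on the leftmost head = syllable 2.
Secondary stress on 3, 4, 6, 8, 9: bo:.ˈta:.ˌglik.ˌgep.bu.ˌki.bo.ˌlo.ˌkek.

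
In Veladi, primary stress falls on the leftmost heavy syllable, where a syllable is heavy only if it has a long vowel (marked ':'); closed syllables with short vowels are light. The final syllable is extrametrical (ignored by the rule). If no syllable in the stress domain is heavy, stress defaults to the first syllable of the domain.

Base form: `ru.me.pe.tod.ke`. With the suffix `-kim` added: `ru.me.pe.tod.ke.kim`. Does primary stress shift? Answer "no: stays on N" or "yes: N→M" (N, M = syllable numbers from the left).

no: stays on 1

Base `ru.me.pe.tod.ke` (5 syllables):
  The final syllable (5, ke) is extrametrical; the stress domain is syllables 1–4.
  Weights: 1 ru L, 2 me L, 3 pe L, 4 tod L.
  No heavy syllable in the domain; default to the first syllable of the domain = syllable 1.
  → primary stress on syllable 1.
Suffixed `ru.me.pe.tod.ke.kim` (6 syllables):
  The final syllable (6, kim) is extrametrical; the stress domain is syllables 1–5.
  Weights: 1 ru L, 2 me L, 3 pe L, 4 tod L, 5 ke L.
  No heavy syllable in the domain; default to the first syllable of the domain = syllable 1.
  → primary stress on syllable 1.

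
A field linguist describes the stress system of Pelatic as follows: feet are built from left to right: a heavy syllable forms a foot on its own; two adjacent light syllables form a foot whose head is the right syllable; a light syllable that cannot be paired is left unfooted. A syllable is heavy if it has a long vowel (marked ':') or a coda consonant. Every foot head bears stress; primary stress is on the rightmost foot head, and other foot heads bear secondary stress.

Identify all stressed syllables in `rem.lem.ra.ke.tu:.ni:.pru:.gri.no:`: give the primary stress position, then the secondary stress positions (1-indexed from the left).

Weights: 1 rem H, 2 lem H, 3 ra L, 4 ke L, 5 tu: H, 6 ni: H, 7 pru: H, 8 gri L, 9 no: H.
Parse left to right (heavy = foot alone; LL = one foot; stranded L unfooted): (ˈrem) (ˈlem) (ra.ˈke) (ˈtu:) (ˈni:) (ˈpru:) gri (ˈno:).
Foot heads: 1, 2, 4, 5, 6, 7, 9.
Primary stress on the rightmost head = syllable 9.
Secondary stress on 1, 2, 4, 5, 6, 7: ˌrem.ˌlem.ra.ˌke.ˌtu:.ˌni:.ˌpru:.gri.ˈno:.

primary 9, secondary 1, 2, 4, 5, 6, 7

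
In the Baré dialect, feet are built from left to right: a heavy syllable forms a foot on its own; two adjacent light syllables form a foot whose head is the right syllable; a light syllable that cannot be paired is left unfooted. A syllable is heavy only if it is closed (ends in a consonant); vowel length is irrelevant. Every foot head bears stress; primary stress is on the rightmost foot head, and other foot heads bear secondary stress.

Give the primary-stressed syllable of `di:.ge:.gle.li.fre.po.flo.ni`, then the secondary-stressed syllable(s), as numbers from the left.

primary 8, secondary 2, 4, 6

Weights: 1 di: L, 2 ge: L, 3 gle L, 4 li L, 5 fre L, 6 po L, 7 flo L, 8 ni L.
Parse left to right (heavy = foot alone; LL = one foot; stranded L unfooted): (di:.ˈge:) (gle.ˈli) (fre.ˈpo) (flo.ˈni).
Foot heads: 2, 4, 6, 8.
Primary stress on the rightmost head = syllable 8.
Secondary stress on 2, 4, 6: di:.ˌge:.gle.ˌli.fre.ˌpo.flo.ˈni.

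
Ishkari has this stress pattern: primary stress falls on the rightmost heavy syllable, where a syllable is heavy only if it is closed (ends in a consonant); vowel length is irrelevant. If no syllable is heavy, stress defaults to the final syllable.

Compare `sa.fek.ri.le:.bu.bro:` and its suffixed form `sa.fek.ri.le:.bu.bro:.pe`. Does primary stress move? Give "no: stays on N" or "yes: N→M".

no: stays on 2

Base `sa.fek.ri.le:.bu.bro:` (6 syllables):
  Weights: 1 sa L, 2 fek H, 3 ri L, 4 le: L, 5 bu L, 6 bro: L.
  Heavy syllables in the domain: 2. The rightmost is syllable 2 (fek).
  → primary stress on syllable 2.
Suffixed `sa.fek.ri.le:.bu.bro:.pe` (7 syllables):
  Weights: 1 sa L, 2 fek H, 3 ri L, 4 le: L, 5 bu L, 6 bro: L, 7 pe L.
  Heavy syllables in the domain: 2. The rightmost is syllable 2 (fek).
  → primary stress on syllable 2.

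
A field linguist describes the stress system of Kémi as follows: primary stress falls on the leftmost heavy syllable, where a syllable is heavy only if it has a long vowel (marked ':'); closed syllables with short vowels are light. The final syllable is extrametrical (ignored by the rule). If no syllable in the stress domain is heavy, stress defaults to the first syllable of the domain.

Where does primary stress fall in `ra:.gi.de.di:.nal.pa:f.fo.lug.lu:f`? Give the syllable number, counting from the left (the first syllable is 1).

The final syllable (9, lu:f) is extrametrical; the stress domain is syllables 1–8.
Weights: 1 ra: H, 2 gi L, 3 de L, 4 di: H, 5 nal L, 6 pa:f H, 7 fo L, 8 lug L.
Heavy syllables in the domain: 1, 4, 6. The leftmost is syllable 1 (ra:).
Primary stress: syllable 1 → ˈra:.gi.de.di:.nal.pa:f.fo.lug.lu:f.

1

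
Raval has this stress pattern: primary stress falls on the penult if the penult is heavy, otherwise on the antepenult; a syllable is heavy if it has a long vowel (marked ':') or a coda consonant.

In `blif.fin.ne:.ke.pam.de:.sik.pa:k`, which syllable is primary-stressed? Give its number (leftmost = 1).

7

Weights: 6 de: H, 7 sik H, 8 pa:k H.
The penult (syllable 7, sik) is heavy, so it takes stress.
Primary stress: syllable 7 → blif.fin.ne:.ke.pam.de:.ˈsik.pa:k.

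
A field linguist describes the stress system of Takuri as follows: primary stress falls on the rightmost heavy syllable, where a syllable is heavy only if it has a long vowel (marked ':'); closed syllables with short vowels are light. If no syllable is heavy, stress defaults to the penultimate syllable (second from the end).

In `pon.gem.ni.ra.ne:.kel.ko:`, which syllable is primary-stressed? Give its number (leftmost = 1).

Weights: 1 pon L, 2 gem L, 3 ni L, 4 ra L, 5 ne: H, 6 kel L, 7 ko: H.
Heavy syllables in the domain: 5, 7. The rightmost is syllable 7 (ko:).
Primary stress: syllable 7 → pon.gem.ni.ra.ne:.kel.ˈko:.

7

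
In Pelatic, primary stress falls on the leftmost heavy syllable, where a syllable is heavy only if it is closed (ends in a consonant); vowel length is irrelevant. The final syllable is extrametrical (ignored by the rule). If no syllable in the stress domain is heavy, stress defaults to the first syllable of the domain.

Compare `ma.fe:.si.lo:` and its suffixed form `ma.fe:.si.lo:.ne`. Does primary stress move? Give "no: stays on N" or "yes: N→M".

no: stays on 1

Base `ma.fe:.si.lo:` (4 syllables):
  The final syllable (4, lo:) is extrametrical; the stress domain is syllables 1–3.
  Weights: 1 ma L, 2 fe: L, 3 si L.
  No heavy syllable in the domain; default to the first syllable of the domain = syllable 1.
  → primary stress on syllable 1.
Suffixed `ma.fe:.si.lo:.ne` (5 syllables):
  The final syllable (5, ne) is extrametrical; the stress domain is syllables 1–4.
  Weights: 1 ma L, 2 fe: L, 3 si L, 4 lo: L.
  No heavy syllable in the domain; default to the first syllable of the domain = syllable 1.
  → primary stress on syllable 1.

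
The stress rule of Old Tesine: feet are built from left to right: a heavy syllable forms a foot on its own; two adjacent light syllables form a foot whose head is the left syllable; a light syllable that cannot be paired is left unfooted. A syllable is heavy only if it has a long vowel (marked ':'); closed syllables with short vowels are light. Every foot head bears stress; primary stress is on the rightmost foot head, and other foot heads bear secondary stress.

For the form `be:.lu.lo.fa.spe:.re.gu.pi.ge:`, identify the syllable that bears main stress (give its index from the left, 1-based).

Weights: 1 be: H, 2 lu L, 3 lo L, 4 fa L, 5 spe: H, 6 re L, 7 gu L, 8 pi L, 9 ge: H.
Parse left to right (heavy = foot alone; LL = one foot; stranded L unfooted): (ˈbe:) (ˈlu.lo) fa (ˈspe:) (ˈre.gu) pi (ˈge:).
Foot heads: 1, 2, 5, 6, 9.
Primary stress on the rightmost head = syllable 9.
Primary stress: syllable 9 → be:.lu.lo.fa.spe:.re.gu.pi.ˈge:.

9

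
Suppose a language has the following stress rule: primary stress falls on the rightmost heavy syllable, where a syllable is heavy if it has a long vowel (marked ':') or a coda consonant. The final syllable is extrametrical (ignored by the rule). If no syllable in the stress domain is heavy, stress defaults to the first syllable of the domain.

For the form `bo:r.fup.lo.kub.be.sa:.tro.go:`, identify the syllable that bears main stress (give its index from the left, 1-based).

The final syllable (8, go:) is extrametrical; the stress domain is syllables 1–7.
Weights: 1 bo:r H, 2 fup H, 3 lo L, 4 kub H, 5 be L, 6 sa: H, 7 tro L.
Heavy syllables in the domain: 1, 2, 4, 6. The rightmost is syllable 6 (sa:).
Primary stress: syllable 6 → bo:r.fup.lo.kub.be.ˈsa:.tro.go:.

6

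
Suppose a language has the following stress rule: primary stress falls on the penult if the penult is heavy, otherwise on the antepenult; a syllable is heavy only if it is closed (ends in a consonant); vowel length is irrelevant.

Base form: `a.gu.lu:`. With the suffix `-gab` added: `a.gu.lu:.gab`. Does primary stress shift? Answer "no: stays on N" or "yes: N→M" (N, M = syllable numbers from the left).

Base `a.gu.lu:` (3 syllables):
  Weights: 1 a L, 2 gu L, 3 lu: L.
  The penult (syllable 2, gu) is light, so stress falls on the antepenult (syllable 1, a).
  → primary stress on syllable 1.
Suffixed `a.gu.lu:.gab` (4 syllables):
  Weights: 2 gu L, 3 lu: L, 4 gab H.
  The penult (syllable 3, lu:) is light, so stress falls on the antepenult (syllable 2, gu).
  → primary stress on syllable 2.

yes: 1→2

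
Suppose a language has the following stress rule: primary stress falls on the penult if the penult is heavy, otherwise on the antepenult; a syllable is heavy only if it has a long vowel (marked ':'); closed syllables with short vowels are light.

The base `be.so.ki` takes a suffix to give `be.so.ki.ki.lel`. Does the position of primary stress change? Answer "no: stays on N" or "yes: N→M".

yes: 1→3

Base `be.so.ki` (3 syllables):
  Weights: 1 be L, 2 so L, 3 ki L.
  The penult (syllable 2, so) is light, so stress falls on the antepenult (syllable 1, be).
  → primary stress on syllable 1.
Suffixed `be.so.ki.ki.lel` (5 syllables):
  Weights: 3 ki L, 4 ki L, 5 lel L.
  The penult (syllable 4, ki) is light, so stress falls on the antepenult (syllable 3, ki).
  → primary stress on syllable 3.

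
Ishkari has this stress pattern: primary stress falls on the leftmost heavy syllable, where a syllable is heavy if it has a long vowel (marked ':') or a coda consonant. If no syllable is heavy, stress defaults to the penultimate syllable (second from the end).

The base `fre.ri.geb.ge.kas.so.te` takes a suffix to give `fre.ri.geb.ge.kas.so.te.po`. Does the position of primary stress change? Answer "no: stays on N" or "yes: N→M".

Base `fre.ri.geb.ge.kas.so.te` (7 syllables):
  Weights: 1 fre L, 2 ri L, 3 geb H, 4 ge L, 5 kas H, 6 so L, 7 te L.
  Heavy syllables in the domain: 3, 5. The leftmost is syllable 3 (geb).
  → primary stress on syllable 3.
Suffixed `fre.ri.geb.ge.kas.so.te.po` (8 syllables):
  Weights: 1 fre L, 2 ri L, 3 geb H, 4 ge L, 5 kas H, 6 so L, 7 te L, 8 po L.
  Heavy syllables in the domain: 3, 5. The leftmost is syllable 3 (geb).
  → primary stress on syllable 3.

no: stays on 3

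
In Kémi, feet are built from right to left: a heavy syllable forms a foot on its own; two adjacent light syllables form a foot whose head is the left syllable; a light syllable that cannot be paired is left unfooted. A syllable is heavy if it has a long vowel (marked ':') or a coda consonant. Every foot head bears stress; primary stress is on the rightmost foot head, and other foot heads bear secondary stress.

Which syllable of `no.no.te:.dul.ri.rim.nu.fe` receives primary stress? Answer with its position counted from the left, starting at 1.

Weights: 1 no L, 2 no L, 3 te: H, 4 dul H, 5 ri L, 6 rim H, 7 nu L, 8 fe L.
Parse right to left (heavy = foot alone; LL = one foot; stranded L unfooted): (ˈno.no) (ˈte:) (ˈdul) ri (ˈrim) (ˈnu.fe).
Foot heads: 1, 3, 4, 6, 7.
Primary stress on the rightmost head = syllable 7.
Primary stress: syllable 7 → no.no.te:.dul.ri.rim.ˈnu.fe.

7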